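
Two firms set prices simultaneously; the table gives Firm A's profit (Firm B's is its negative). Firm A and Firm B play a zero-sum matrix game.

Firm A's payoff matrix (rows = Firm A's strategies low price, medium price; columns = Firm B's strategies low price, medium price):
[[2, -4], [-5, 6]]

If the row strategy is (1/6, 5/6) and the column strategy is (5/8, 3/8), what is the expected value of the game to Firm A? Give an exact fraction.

Against (5/8, 3/8), each row's expected payoff is low price: -1/4; medium price: -7/8.
Taking the (1/6, 5/6)-weighted average: (1/6)·(-1/4) + (5/6)·(-7/8) = -37/48.

-37/48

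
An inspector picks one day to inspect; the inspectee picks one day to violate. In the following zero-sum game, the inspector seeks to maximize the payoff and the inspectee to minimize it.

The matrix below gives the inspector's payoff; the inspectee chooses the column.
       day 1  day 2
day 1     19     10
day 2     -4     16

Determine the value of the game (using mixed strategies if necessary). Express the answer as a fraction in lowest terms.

Row minima are 10 and -4, so the inspector's maximin is 10; column maxima are 19 and 16, so the inspectee's minimax is 16. These differ, so the equilibrium is in mixed strategies.
Let the inspector play day 1 with probability p. The inspectee is indifferent when 19p − 4(1−p) = 10p + 16(1−p), giving p = 20/29.
Let the inspectee play day 1 with probability q. The inspector is indifferent when 19q + 10(1−q) = −4q + 16(1−q), giving q = 6/29.
The value is 19·(6/29) + (10)·(23/29) = 344/29.

344/29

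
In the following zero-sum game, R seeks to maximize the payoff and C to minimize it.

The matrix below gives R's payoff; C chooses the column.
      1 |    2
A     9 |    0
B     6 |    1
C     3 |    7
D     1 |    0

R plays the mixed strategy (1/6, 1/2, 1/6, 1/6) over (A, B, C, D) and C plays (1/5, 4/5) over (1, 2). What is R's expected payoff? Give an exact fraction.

71/30

Against (1/5, 4/5), each row's expected payoff is A: 9/5; B: 2; C: 31/5; D: 1/5.
Taking the (1/6, 1/2, 1/6, 1/6)-weighted average: (1/6)·(9/5) + (1/2)·(2) + (1/6)·(31/5) + (1/6)·(1/5) = 71/30.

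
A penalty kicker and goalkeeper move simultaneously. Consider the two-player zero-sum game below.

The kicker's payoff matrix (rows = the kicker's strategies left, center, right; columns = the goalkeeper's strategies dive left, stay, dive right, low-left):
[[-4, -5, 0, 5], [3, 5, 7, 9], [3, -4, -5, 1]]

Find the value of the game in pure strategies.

Row minima: -5, 3, -5 → the kicker's maximin is 3.
Column maxima: 3, 5, 7, 9 → the goalkeeper's minimax is 3.
They coincide at (center, dive left), so the value is 3.

3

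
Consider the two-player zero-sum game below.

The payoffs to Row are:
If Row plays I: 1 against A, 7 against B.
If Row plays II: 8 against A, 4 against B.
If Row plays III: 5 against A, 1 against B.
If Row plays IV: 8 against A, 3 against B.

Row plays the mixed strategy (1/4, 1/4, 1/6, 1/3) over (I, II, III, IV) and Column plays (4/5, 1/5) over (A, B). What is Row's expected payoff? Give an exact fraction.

Against (4/5, 1/5), each row's expected payoff is I: 11/5; II: 36/5; III: 21/5; IV: 7.
Taking the (1/4, 1/4, 1/6, 1/3)-weighted average: (1/4)·(11/5) + (1/4)·(36/5) + (1/6)·(21/5) + (1/3)·(7) = 323/60.

323/60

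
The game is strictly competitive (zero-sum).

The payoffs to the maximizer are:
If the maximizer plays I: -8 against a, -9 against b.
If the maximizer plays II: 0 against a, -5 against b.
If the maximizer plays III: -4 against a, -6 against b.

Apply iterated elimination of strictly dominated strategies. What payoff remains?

Column a is strictly dominated by b for the minimizer (-9<-8, -5<0, -6<-4); eliminate a.
Row III is strictly dominated by row II (-5>-6); eliminate III.
Row I is strictly dominated by row II (-5>-9); eliminate I.
Only (II, b) remains, with payoff -5.

-5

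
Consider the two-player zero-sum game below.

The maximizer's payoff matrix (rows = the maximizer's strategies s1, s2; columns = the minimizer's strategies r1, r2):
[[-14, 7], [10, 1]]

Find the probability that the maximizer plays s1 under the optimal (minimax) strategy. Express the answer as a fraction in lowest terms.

3/10

Row minima are -14 and 1, so the maximizer's maximin is 1; column maxima are 10 and 7, so the minimizer's minimax is 7. These differ, so the equilibrium is in mixed strategies.
Let the maximizer play s1 with probability p. The minimizer is indifferent when −14p + 10(1−p) = 7p + (1−p), giving p = 3/10.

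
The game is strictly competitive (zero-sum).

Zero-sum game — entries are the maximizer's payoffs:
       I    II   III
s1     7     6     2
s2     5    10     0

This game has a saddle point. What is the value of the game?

2

Row minima: 2, 0 → the maximizer's maximin is 2.
Column maxima: 7, 10, 2 → the minimizer's minimax is 2.
They coincide at (s1, III), so the value is 2.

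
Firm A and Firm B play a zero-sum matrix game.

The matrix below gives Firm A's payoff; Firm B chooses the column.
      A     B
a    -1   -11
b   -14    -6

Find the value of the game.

-74/9

Row minima are -11 and -14, so Firm A's maximin is -11; column maxima are -1 and -6, so Firm B's minimax is -6. These differ, so the equilibrium is in mixed strategies.
Let Firm A play a with probability p. Firm B is indifferent when −p − 14(1−p) = −11p − 6(1−p), giving p = 4/9.
Let Firm B play A with probability q. Firm A is indifferent when −q − 11(1−q) = −14q − 6(1−q), giving q = 5/18.
The value is -1·(5/18) + (-11)·(13/18) = -74/9.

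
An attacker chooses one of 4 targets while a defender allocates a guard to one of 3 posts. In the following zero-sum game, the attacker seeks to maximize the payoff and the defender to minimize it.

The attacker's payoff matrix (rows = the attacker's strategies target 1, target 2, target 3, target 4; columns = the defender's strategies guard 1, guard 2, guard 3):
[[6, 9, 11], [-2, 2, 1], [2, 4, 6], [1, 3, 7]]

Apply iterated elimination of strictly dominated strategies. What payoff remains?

6

Column guard 3 is strictly dominated by guard 1 for the defender (6<11, -2<1, 2<6, 1<7); eliminate guard 3.
Row target 3 is strictly dominated by row target 1 (6>2, 9>4); eliminate target 3.
Column guard 2 is strictly dominated by guard 1 for the defender (6<9, -2<2, 1<3); eliminate guard 2.
Row target 4 is strictly dominated by row target 1 (6>1); eliminate target 4.
Row target 2 is strictly dominated by row target 1 (6>-2); eliminate target 2.
Only (target 1, guard 1) remains, with payoff 6.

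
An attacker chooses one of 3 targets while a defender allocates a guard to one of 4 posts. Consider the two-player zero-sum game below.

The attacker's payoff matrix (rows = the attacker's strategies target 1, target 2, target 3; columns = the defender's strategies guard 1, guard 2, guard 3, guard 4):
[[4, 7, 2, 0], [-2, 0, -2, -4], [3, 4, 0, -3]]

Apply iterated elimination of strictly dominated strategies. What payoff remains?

Column guard 2 is strictly dominated by guard 1 for the defender (4<7, -2<0, 3<4); eliminate guard 2.
Row target 3 is strictly dominated by row target 1 (4>3, 2>0, 0>-3); eliminate target 3.
Column guard 3 is strictly dominated by guard 4 for the defender (0<2, -4<-2); eliminate guard 3.
Column guard 1 is strictly dominated by guard 4 for the defender (0<4, -4<-2); eliminate guard 1.
Row target 2 is strictly dominated by row target 1 (0>-4); eliminate target 2.
Only (target 1, guard 4) remains, with payoff 0.

0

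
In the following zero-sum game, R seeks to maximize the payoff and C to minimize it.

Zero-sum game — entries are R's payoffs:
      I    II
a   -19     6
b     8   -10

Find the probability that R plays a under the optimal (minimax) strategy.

18/43

Row minima are -19 and -10, so R's maximin is -10; column maxima are 8 and 6, so C's minimax is 6. These differ, so the equilibrium is in mixed strategies.
Let R play a with probability p. C is indifferent when −19p + 8(1−p) = 6p − 10(1−p), giving p = 18/43.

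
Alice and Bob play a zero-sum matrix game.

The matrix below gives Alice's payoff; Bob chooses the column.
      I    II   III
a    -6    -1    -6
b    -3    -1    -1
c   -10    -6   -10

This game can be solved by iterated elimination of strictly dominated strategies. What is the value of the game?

Row c is strictly dominated by row a (-6>-10, -1>-6, -6>-10); eliminate c.
Column II is strictly dominated by I for Bob (-6<-1, -3<-1); eliminate II.
Row a is strictly dominated by row b (-3>-6, -1>-6); eliminate a.
Column III is strictly dominated by I for Bob (-3<-1); eliminate III.
Only (b, I) remains, with payoff -3.

-3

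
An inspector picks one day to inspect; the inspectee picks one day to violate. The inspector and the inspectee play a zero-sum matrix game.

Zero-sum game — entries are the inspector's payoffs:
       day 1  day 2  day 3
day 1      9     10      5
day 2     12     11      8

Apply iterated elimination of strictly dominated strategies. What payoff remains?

8

Column day 2 is strictly dominated by day 3 for the inspectee (5<10, 8<11); eliminate day 2.
Row day 1 is strictly dominated by row day 2 (12>9, 8>5); eliminate day 1.
Column day 1 is strictly dominated by day 3 for the inspectee (8<12); eliminate day 1.
Only (day 2, day 3) remains, with payoff 8.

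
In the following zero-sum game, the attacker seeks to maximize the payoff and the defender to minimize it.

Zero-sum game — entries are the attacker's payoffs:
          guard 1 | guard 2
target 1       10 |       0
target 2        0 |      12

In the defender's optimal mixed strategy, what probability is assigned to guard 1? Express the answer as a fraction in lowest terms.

6/11

Row minima are 0 and 0, so the attacker's maximin is 0; column maxima are 10 and 12, so the defender's minimax is 10. These differ, so the equilibrium is in mixed strategies.
Let the defender play guard 1 with probability q. The attacker is indifferent when 10q = 12(1−q), giving q = 6/11.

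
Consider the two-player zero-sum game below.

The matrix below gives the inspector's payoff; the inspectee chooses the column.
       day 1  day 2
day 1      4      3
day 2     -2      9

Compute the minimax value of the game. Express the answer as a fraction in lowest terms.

7/2

Row minima are 3 and -2, so the inspector's maximin is 3; column maxima are 4 and 9, so the inspectee's minimax is 4. These differ, so the equilibrium is in mixed strategies.
Let the inspector play day 1 with probability p. The inspectee is indifferent when 4p − 2(1−p) = 3p + 9(1−p), giving p = 11/12.
Let the inspectee play day 1 with probability q. The inspector is indifferent when 4q + 3(1−q) = −2q + 9(1−q), giving q = 1/2.
The value is 4·(1/2) + (3)·(1/2) = 7/2.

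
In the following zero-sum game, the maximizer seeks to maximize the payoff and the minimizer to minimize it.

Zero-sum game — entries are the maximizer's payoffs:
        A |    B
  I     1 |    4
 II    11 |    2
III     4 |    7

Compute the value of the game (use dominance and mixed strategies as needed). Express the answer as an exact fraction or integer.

23/4

Row I is strictly dominated by row III, so the maximizer never plays it.
The remaining 2×2 game on (II, III) × (A, B) has no saddle point. Let the maximizer play II with probability p; indifference gives 11p + 4(1−p) = 2p + 7(1−p), so p = 1/4.
Similarly the minimizer's optimal q on A is 5/12, and the value is 11·(5/12) + (2)·(7/12) = 23/4.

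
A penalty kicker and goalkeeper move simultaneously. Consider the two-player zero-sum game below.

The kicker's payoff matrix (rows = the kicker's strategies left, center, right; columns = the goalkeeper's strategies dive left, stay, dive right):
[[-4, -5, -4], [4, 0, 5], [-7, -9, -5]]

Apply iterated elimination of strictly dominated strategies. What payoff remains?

Row right is strictly dominated by row left (-4>-7, -5>-9, -4>-5); eliminate right.
Column dive right is strictly dominated by stay for the goalkeeper (-5<-4, 0<5); eliminate dive right.
Row left is strictly dominated by row center (4>-4, 0>-5); eliminate left.
Column dive left is strictly dominated by stay for the goalkeeper (0<4); eliminate dive left.
Only (center, stay) remains, with payoff 0.

0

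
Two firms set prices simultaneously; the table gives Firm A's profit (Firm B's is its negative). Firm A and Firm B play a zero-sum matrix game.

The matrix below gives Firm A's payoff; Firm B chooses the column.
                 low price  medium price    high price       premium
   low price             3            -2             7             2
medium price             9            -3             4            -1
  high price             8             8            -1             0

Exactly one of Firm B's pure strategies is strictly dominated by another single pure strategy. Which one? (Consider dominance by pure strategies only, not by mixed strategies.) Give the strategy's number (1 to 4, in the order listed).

Firm B prefers columns that give Firm A less. Compare low price with premium: 2 < 3, -1 < 9, 0 < 8.
So premium strictly dominates low price for Firm B; low price is strictly dominated.

1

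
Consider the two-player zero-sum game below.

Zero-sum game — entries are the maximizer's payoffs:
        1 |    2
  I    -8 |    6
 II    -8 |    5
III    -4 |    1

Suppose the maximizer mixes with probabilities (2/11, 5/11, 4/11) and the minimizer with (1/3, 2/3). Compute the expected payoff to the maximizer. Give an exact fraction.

10/33

Against (1/3, 2/3), each row's expected payoff is I: 4/3; II: 2/3; III: -2/3.
Taking the (2/11, 5/11, 4/11)-weighted average: (2/11)·(4/3) + (5/11)·(2/3) + (4/11)·(-2/3) = 10/33.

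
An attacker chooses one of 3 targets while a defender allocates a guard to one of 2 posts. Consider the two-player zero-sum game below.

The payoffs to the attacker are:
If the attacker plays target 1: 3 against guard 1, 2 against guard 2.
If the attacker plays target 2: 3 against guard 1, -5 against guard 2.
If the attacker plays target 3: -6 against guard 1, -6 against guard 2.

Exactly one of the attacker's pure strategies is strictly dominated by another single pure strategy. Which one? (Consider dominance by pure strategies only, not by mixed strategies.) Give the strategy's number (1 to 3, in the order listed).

Compare target 3 with target 1: 3 > -6, 2 > -6.
So target 1 strictly dominates target 3 for the attacker; target 3 is strictly dominated.

3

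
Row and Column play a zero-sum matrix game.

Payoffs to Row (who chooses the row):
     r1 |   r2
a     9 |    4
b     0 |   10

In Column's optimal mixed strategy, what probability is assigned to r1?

Row minima are 4 and 0, so Row's maximin is 4; column maxima are 9 and 10, so Column's minimax is 9. These differ, so the equilibrium is in mixed strategies.
Let Column play r1 with probability q. Row is indifferent when 9q + 4(1−q) = 10(1−q), giving q = 2/5.

2/5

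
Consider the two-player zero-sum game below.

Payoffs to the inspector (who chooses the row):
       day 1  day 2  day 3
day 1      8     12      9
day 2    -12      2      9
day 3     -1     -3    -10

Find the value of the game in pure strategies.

8

Row minima: 8, -12, -10 → the inspector's maximin is 8.
Column maxima: 8, 12, 9 → the inspectee's minimax is 8.
They coincide at (day 1, day 1), so the value is 8.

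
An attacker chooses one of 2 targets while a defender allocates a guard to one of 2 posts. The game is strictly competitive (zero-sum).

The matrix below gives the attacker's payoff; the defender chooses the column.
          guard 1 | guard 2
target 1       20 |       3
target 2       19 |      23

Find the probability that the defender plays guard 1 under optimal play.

Row minima are 3 and 19, so the attacker's maximin is 19; column maxima are 20 and 23, so the defender's minimax is 20. These differ, so the equilibrium is in mixed strategies.
Let the defender play guard 1 with probability q. The attacker is indifferent when 20q + 3(1−q) = 19q + 23(1−q), giving q = 20/21.

20/21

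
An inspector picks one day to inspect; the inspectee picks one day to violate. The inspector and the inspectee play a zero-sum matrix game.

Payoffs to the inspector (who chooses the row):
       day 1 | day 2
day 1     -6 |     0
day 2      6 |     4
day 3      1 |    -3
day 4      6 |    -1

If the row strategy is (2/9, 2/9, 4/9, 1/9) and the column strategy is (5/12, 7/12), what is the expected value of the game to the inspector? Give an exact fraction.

Against (5/12, 7/12), each row's expected payoff is day 1: -5/2; day 2: 29/6; day 3: -4/3; day 4: 23/12.
Taking the (2/9, 2/9, 4/9, 1/9)-weighted average: (2/9)·(-5/2) + (2/9)·(29/6) + (4/9)·(-4/3) + (1/9)·(23/12) = 5/36.

5/36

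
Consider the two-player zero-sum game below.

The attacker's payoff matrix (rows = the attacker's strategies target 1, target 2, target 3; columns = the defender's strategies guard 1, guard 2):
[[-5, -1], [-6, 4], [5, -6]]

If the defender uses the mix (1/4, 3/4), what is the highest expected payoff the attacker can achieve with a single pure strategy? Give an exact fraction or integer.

3/2

target 1: (-5)·(1/4) + (-1)·(3/4) = -2.
target 2: (-6)·(1/4) + (4)·(3/4) = 3/2.
target 3: (5)·(1/4) + (-6)·(3/4) = -13/4.
The best pure response is target 2 with expected payoff 3/2.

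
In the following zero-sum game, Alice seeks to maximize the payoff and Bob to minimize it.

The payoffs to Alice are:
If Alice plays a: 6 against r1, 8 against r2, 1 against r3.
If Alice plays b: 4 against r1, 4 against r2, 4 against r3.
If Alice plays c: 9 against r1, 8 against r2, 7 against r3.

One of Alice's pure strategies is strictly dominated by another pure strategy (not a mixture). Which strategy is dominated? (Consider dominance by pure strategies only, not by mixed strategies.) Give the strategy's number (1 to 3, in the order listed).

Compare b with c: 9 > 4, 8 > 4, 7 > 4.
So c strictly dominates b for Alice; b is strictly dominated.

2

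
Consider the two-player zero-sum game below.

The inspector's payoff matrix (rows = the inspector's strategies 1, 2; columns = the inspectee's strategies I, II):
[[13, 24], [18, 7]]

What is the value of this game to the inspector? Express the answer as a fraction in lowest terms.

31/2

Row minima are 13 and 7, so the inspector's maximin is 13; column maxima are 18 and 24, so the inspectee's minimax is 18. These differ, so the equilibrium is in mixed strategies.
Let the inspector play 1 with probability p. The inspectee is indifferent when 13p + 18(1−p) = 24p + 7(1−p), giving p = 1/2.
Let the inspectee play I with probability q. The inspector is indifferent when 13q + 24(1−q) = 18q + 7(1−q), giving q = 17/22.
The value is 13·(17/22) + (24)·(5/22) = 31/2.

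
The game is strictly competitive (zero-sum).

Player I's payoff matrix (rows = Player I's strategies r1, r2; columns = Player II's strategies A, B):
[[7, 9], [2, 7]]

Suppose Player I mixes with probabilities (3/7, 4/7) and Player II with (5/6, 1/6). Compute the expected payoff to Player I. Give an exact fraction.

Against (5/6, 1/6), each row's expected payoff is r1: 22/3; r2: 17/6.
Taking the (3/7, 4/7)-weighted average: (3/7)·(22/3) + (4/7)·(17/6) = 100/21.

100/21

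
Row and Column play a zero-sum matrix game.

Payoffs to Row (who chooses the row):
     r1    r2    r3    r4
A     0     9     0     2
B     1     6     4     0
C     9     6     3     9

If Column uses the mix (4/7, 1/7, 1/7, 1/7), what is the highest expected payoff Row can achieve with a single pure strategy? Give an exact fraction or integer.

A: (0)·(4/7) + (9)·(1/7) + (0)·(1/7) + (2)·(1/7) = 11/7.
B: (1)·(4/7) + (6)·(1/7) + (4)·(1/7) + (0)·(1/7) = 2.
C: (9)·(4/7) + (6)·(1/7) + (3)·(1/7) + (9)·(1/7) = 54/7.
The best pure response is C with expected payoff 54/7.

54/7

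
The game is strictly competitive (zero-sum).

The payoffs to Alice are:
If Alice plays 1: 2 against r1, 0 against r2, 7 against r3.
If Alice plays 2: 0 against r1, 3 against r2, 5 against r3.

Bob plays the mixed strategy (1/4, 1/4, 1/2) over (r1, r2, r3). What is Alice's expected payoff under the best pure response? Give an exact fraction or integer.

1: (2)·(1/4) + (0)·(1/4) + (7)·(1/2) = 4.
2: (0)·(1/4) + (3)·(1/4) + (5)·(1/2) = 13/4.
The best pure response is 1 with expected payoff 4.

4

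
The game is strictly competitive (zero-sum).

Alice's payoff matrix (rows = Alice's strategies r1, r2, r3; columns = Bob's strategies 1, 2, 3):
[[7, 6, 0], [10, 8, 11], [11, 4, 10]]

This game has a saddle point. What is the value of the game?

8

Row minima: 0, 8, 4 → Alice's maximin is 8.
Column maxima: 11, 8, 11 → Bob's minimax is 8.
They coincide at (r2, 2), so the value is 8.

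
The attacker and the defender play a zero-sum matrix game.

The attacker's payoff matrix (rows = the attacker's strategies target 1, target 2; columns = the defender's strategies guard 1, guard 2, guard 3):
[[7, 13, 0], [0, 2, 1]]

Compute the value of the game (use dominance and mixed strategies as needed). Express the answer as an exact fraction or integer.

7/8

Column guard 2 is strictly dominated by guard 1 for the defender (it gives the attacker more in every row).
The remaining 2×2 game on (target 1, target 2) × (guard 1, guard 3) has no saddle point. Let the attacker play target 1 with probability p; indifference gives 7p = (1−p), so p = 1/8.
Similarly the defender's optimal q on guard 1 is 1/8, and the value is 7·(1/8) + (0)·(7/8) = 7/8.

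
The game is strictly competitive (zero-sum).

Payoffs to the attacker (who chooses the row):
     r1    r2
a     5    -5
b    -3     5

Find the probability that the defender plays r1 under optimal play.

5/9

Row minima are -5 and -3, so the attacker's maximin is -3; column maxima are 5 and 5, so the defender's minimax is 5. These differ, so the equilibrium is in mixed strategies.
Let the defender play r1 with probability q. The attacker is indifferent when 5q − 5(1−q) = −3q + 5(1−q), giving q = 5/9.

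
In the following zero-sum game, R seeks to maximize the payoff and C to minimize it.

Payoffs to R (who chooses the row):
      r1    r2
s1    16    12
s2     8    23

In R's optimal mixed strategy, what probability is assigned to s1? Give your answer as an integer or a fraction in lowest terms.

15/19

Row minima are 12 and 8, so R's maximin is 12; column maxima are 16 and 23, so C's minimax is 16. These differ, so the equilibrium is in mixed strategies.
Let R play s1 with probability p. C is indifferent when 16p + 8(1−p) = 12p + 23(1−p), giving p = 15/19.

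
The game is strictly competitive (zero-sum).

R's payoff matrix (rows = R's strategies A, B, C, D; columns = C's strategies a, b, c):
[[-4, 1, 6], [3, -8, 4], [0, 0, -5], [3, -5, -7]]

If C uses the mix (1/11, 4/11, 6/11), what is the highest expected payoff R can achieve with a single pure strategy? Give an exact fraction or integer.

36/11

A: (-4)·(1/11) + (1)·(4/11) + (6)·(6/11) = 36/11.
B: (3)·(1/11) + (-8)·(4/11) + (4)·(6/11) = -5/11.
C: (0)·(1/11) + (0)·(4/11) + (-5)·(6/11) = -30/11.
D: (3)·(1/11) + (-5)·(4/11) + (-7)·(6/11) = -59/11.
The best pure response is A with expected payoff 36/11.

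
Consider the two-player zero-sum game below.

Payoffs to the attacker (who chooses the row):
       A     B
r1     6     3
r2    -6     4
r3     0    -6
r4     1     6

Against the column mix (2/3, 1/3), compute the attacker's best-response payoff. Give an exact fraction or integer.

5

r1: (6)·(2/3) + (3)·(1/3) = 5.
r2: (-6)·(2/3) + (4)·(1/3) = -8/3.
r3: (0)·(2/3) + (-6)·(1/3) = -2.
r4: (1)·(2/3) + (6)·(1/3) = 8/3.
The best pure response is r1 with expected payoff 5.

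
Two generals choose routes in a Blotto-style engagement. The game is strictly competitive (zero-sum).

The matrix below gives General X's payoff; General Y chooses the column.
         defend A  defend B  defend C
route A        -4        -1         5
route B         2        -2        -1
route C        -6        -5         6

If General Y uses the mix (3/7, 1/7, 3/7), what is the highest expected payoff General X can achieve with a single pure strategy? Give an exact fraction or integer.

2/7

route A: (-4)·(3/7) + (-1)·(1/7) + (5)·(3/7) = 2/7.
route B: (2)·(3/7) + (-2)·(1/7) + (-1)·(3/7) = 1/7.
route C: (-6)·(3/7) + (-5)·(1/7) + (6)·(3/7) = -5/7.
The best pure response is route A with expected payoff 2/7.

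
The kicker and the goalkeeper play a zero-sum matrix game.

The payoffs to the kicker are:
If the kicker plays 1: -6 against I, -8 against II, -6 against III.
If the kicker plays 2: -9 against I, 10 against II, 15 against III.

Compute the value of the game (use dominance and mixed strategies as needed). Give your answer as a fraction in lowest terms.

Column III is strictly dominated by II for the goalkeeper (it gives the kicker more in every row).
The remaining 2×2 game on (1, 2) × (I, II) has no saddle point. Let the kicker play 1 with probability p; indifference gives −6p − 9(1−p) = −8p + 10(1−p), so p = 19/21.
Similarly the goalkeeper's optimal q on I is 6/7, and the value is -6·(6/7) + (-8)·(1/7) = -44/7.

-44/7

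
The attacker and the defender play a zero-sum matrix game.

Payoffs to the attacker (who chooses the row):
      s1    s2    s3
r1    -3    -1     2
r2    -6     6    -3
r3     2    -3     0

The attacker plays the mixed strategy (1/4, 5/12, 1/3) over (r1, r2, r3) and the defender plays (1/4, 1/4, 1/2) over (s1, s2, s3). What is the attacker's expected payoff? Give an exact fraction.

-17/24

Against (1/4, 1/4, 1/2), each row's expected payoff is r1: 0; r2: -3/2; r3: -1/4.
Taking the (1/4, 5/12, 1/3)-weighted average: (1/4)·(0) + (5/12)·(-3/2) + (1/3)·(-1/4) = -17/24.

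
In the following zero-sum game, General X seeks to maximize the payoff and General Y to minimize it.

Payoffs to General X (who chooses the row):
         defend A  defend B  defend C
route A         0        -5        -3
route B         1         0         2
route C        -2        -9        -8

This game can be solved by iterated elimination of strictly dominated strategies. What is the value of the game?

Row route A is strictly dominated by row route B (1>0, 0>-5, 2>-3); eliminate route A.
Row route C is strictly dominated by row route B (1>-2, 0>-9, 2>-8); eliminate route C.
Column defend C is strictly dominated by defend A for General Y (1<2); eliminate defend C.
Column defend A is strictly dominated by defend B for General Y (0<1); eliminate defend A.
Only (route B, defend B) remains, with payoff 0.

0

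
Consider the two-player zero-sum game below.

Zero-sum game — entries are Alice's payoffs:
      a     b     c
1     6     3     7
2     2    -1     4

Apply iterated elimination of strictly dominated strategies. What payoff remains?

3

Column c is strictly dominated by a for Bob (6<7, 2<4); eliminate c.
Column a is strictly dominated by b for Bob (3<6, -1<2); eliminate a.
Row 2 is strictly dominated by row 1 (3>-1); eliminate 2.
Only (1, b) remains, with payoff 3.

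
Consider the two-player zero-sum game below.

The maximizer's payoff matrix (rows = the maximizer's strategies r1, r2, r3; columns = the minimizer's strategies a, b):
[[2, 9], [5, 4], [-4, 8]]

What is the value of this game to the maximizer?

Row r3 is strictly dominated by row r1, so the maximizer never plays it.
The remaining 2×2 game on (r1, r2) × (a, b) has no saddle point. Let the maximizer play r1 with probability p; indifference gives 2p + 5(1−p) = 9p + 4(1−p), so p = 1/8.
Similarly the minimizer's optimal q on a is 5/8, and the value is 2·(5/8) + (9)·(3/8) = 37/8.

37/8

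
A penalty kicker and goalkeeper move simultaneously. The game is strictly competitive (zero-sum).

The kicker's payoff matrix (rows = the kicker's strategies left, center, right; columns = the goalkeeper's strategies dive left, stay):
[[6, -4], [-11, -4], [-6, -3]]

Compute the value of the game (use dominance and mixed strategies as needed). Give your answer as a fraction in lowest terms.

-42/13

Row center is strictly dominated by row right, so the kicker never plays it.
The remaining 2×2 game on (left, right) × (dive left, stay) has no saddle point. Let the kicker play left with probability p; indifference gives 6p − 6(1−p) = −4p − 3(1−p), so p = 3/13.
Similarly the goalkeeper's optimal q on dive left is 1/13, and the value is 6·(1/13) + (-4)·(12/13) = -42/13.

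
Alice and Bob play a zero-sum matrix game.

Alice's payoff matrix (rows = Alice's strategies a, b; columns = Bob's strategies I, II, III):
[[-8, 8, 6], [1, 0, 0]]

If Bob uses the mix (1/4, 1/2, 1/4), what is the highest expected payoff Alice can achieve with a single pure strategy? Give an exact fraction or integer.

7/2

a: (-8)·(1/4) + (8)·(1/2) + (6)·(1/4) = 7/2.
b: (1)·(1/4) + (0)·(1/2) + (0)·(1/4) = 1/4.
The best pure response is a with expected payoff 7/2.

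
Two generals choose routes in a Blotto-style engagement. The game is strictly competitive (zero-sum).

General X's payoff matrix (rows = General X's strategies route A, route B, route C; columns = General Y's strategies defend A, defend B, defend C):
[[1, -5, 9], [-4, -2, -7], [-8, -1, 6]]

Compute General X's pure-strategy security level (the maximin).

-5

The worst-case payoff for each row is route A: -5, route B: -7, route C: -8.
The best of these is -5.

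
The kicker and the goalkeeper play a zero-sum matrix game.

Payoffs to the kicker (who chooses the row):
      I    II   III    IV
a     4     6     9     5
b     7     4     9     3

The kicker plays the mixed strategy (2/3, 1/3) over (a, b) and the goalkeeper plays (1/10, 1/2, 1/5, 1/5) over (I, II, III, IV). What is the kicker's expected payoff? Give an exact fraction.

35/6

Against (1/10, 1/2, 1/5, 1/5), each row's expected payoff is a: 31/5; b: 51/10.
Taking the (2/3, 1/3)-weighted average: (2/3)·(31/5) + (1/3)·(51/10) = 35/6.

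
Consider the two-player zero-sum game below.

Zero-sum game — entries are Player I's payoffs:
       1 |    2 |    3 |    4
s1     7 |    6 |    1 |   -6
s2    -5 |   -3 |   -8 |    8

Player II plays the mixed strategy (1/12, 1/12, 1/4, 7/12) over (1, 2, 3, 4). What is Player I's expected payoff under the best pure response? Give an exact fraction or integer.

s1: (7)·(1/12) + (6)·(1/12) + (1)·(1/4) + (-6)·(7/12) = -13/6.
s2: (-5)·(1/12) + (-3)·(1/12) + (-8)·(1/4) + (8)·(7/12) = 2.
The best pure response is s2 with expected payoff 2.

2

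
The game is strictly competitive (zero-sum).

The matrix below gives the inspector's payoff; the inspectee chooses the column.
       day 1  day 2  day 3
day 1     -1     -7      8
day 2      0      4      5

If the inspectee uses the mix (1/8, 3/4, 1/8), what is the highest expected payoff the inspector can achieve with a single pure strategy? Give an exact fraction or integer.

day 1: (-1)·(1/8) + (-7)·(3/4) + (8)·(1/8) = -35/8.
day 2: (0)·(1/8) + (4)·(3/4) + (5)·(1/8) = 29/8.
The best pure response is day 2 with expected payoff 29/8.

29/8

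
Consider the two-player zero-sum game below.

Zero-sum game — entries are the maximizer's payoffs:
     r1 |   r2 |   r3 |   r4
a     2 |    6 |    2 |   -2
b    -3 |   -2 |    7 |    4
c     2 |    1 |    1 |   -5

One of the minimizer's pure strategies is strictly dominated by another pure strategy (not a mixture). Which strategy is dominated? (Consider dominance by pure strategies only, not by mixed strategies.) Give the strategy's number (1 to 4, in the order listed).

3

The minimizer prefers columns that give the maximizer less. Compare r3 with r4: -2 < 2, 4 < 7, -5 < 1.
So r4 strictly dominates r3 for the minimizer; r3 is strictly dominated.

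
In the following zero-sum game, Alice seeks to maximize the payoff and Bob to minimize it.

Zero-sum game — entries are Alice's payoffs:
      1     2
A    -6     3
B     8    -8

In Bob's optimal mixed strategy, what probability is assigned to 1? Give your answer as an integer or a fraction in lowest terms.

11/25

Row minima are -6 and -8, so Alice's maximin is -6; column maxima are 8 and 3, so Bob's minimax is 3. These differ, so the equilibrium is in mixed strategies.
Let Bob play 1 with probability q. Alice is indifferent when −6q + 3(1−q) = 8q − 8(1−q), giving q = 11/25.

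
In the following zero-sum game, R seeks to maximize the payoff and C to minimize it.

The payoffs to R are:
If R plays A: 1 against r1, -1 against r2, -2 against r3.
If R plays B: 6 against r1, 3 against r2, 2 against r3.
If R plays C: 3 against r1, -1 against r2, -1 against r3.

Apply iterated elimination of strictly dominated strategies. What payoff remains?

Row C is strictly dominated by row B (6>3, 3>-1, 2>-1); eliminate C.
Row A is strictly dominated by row B (6>1, 3>-1, 2>-2); eliminate A.
Column r2 is strictly dominated by r3 for C (2<3); eliminate r2.
Column r1 is strictly dominated by r3 for C (2<6); eliminate r1.
Only (B, r3) remains, with payoff 2.

2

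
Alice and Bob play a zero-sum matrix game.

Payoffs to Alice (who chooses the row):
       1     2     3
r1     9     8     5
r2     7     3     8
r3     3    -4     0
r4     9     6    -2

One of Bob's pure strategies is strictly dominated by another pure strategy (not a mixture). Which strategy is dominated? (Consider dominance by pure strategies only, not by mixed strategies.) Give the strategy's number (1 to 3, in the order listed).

Bob prefers columns that give Alice less. Compare 1 with 2: 8 < 9, 3 < 7, -4 < 3, 6 < 9.
So 2 strictly dominates 1 for Bob; 1 is strictly dominated.

1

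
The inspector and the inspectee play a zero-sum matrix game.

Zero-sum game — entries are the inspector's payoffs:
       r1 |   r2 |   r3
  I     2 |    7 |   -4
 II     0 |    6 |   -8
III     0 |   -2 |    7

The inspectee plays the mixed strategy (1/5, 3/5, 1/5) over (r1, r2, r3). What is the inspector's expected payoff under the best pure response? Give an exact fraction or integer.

I: (2)·(1/5) + (7)·(3/5) + (-4)·(1/5) = 19/5.
II: (0)·(1/5) + (6)·(3/5) + (-8)·(1/5) = 2.
III: (0)·(1/5) + (-2)·(3/5) + (7)·(1/5) = 1/5.
The best pure response is I with expected payoff 19/5.

19/5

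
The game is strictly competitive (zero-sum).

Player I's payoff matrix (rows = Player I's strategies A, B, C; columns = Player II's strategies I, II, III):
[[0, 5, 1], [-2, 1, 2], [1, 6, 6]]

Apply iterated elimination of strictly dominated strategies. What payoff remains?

Column III is strictly dominated by I for Player II (0<1, -2<2, 1<6); eliminate III.
Column II is strictly dominated by I for Player II (0<5, -2<1, 1<6); eliminate II.
Row A is strictly dominated by row C (1>0); eliminate A.
Row B is strictly dominated by row C (1>-2); eliminate B.
Only (C, I) remains, with payoff 1.

1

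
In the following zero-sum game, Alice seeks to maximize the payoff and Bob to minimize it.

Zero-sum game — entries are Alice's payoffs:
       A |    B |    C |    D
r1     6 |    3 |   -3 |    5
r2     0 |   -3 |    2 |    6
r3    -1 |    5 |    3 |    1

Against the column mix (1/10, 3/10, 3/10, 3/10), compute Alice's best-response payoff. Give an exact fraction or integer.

r1: (6)·(1/10) + (3)·(3/10) + (-3)·(3/10) + (5)·(3/10) = 21/10.
r2: (0)·(1/10) + (-3)·(3/10) + (2)·(3/10) + (6)·(3/10) = 3/2.
r3: (-1)·(1/10) + (5)·(3/10) + (3)·(3/10) + (1)·(3/10) = 13/5.
The best pure response is r3 with expected payoff 13/5.

13/5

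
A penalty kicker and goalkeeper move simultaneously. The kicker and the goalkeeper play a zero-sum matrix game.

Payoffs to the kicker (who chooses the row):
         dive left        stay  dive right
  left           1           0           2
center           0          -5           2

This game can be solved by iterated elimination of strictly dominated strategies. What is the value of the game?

0

Column dive left is strictly dominated by stay for the goalkeeper (0<1, -5<0); eliminate dive left.
Column dive right is strictly dominated by stay for the goalkeeper (0<2, -5<2); eliminate dive right.
Row center is strictly dominated by row left (0>-5); eliminate center.
Only (left, stay) remains, with payoff 0.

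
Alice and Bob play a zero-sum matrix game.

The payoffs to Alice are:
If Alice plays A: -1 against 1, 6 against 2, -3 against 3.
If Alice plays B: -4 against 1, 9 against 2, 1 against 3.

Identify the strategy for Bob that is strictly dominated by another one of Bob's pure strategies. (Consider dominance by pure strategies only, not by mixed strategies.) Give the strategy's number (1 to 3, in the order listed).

Bob prefers columns that give Alice less. Compare 2 with 1: -1 < 6, -4 < 9.
So 1 strictly dominates 2 for Bob; 2 is strictly dominated.

2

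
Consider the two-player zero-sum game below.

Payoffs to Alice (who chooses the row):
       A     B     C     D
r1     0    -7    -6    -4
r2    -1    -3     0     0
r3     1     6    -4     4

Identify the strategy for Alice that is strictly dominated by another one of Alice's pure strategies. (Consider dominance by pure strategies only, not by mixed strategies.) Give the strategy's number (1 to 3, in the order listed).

1

Compare r1 with r3: 1 > 0, 6 > -7, -4 > -6, 4 > -4.
So r3 strictly dominates r1 for Alice; r1 is strictly dominated.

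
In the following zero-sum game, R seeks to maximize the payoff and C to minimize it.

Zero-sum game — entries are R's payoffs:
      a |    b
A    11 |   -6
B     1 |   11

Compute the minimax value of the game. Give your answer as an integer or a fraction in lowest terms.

Row minima are -6 and 1, so R's maximin is 1; column maxima are 11 and 11, so C's minimax is 11. These differ, so the equilibrium is in mixed strategies.
Let R play A with probability p. C is indifferent when 11p + (1−p) = −6p + 11(1−p), giving p = 10/27.
Let C play a with probability q. R is indifferent when 11q − 6(1−q) = q + 11(1−q), giving q = 17/27.
The value is 11·(17/27) + (-6)·(10/27) = 127/27.

127/27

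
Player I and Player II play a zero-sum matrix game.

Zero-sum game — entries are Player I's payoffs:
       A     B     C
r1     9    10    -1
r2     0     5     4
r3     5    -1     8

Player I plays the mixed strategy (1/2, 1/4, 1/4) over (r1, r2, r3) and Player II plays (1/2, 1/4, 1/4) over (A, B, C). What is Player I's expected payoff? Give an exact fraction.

Against (1/2, 1/4, 1/4), each row's expected payoff is r1: 27/4; r2: 9/4; r3: 17/4.
Taking the (1/2, 1/4, 1/4)-weighted average: (1/2)·(27/4) + (1/4)·(9/4) + (1/4)·(17/4) = 5.

5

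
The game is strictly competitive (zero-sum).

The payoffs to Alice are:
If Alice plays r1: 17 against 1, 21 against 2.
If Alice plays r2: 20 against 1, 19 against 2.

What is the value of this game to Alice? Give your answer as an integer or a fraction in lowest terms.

97/5

Row minima are 17 and 19, so Alice's maximin is 19; column maxima are 20 and 21, so Bob's minimax is 20. These differ, so the equilibrium is in mixed strategies.
Let Alice play r1 with probability p. Bob is indifferent when 17p + 20(1−p) = 21p + 19(1−p), giving p = 1/5.
Let Bob play 1 with probability q. Alice is indifferent when 17q + 21(1−q) = 20q + 19(1−q), giving q = 2/5.
The value is 17·(2/5) + (21)·(3/5) = 97/5.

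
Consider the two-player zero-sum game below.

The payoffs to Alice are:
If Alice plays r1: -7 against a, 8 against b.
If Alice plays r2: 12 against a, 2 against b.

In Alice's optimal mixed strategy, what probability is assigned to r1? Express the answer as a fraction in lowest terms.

Row minima are -7 and 2, so Alice's maximin is 2; column maxima are 12 and 8, so Bob's minimax is 8. These differ, so the equilibrium is in mixed strategies.
Let Alice play r1 with probability p. Bob is indifferent when −7p + 12(1−p) = 8p + 2(1−p), giving p = 2/5.

2/5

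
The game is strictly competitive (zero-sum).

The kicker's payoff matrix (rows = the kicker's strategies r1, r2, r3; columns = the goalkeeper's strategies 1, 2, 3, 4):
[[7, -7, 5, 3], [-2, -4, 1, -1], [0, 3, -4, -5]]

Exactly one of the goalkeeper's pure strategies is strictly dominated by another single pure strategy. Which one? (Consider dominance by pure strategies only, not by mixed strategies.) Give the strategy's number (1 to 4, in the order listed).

The goalkeeper prefers columns that give the kicker less. Compare 3 with 4: 3 < 5, -1 < 1, -5 < -4.
So 4 strictly dominates 3 for the goalkeeper; 3 is strictly dominated.

3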